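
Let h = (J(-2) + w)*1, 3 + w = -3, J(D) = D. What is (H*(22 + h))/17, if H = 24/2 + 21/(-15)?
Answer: 742/85 ≈ 8.7294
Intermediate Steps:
w = -6 (w = -3 - 3 = -6)
h = -8 (h = (-2 - 6)*1 = -8*1 = -8)
H = 53/5 (H = 24*(½) + 21*(-1/15) = 12 - 7/5 = 53/5 ≈ 10.600)
(H*(22 + h))/17 = (53*(22 - 8)/5)/17 = ((53/5)*14)*(1/17) = (742/5)*(1/17) = 742/85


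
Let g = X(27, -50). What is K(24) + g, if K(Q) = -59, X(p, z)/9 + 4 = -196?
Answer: -1859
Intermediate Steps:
X(p, z) = -1800 (X(p, z) = -36 + 9*(-196) = -36 - 1764 = -1800)
g = -1800
K(24) + g = -59 - 1800 = -1859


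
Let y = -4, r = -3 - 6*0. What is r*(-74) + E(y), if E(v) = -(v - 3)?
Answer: 229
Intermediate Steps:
r = -3 (r = -3 + 0 = -3)
E(v) = 3 - v (E(v) = -(-3 + v) = 3 - v)
r*(-74) + E(y) = -3*(-74) + (3 - 1*(-4)) = 222 + (3 + 4) = 222 + 7 = 229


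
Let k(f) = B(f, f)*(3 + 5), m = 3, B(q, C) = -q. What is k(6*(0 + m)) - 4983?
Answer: -5127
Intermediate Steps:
k(f) = -8*f (k(f) = (-f)*(3 + 5) = -f*8 = -8*f)
k(6*(0 + m)) - 4983 = -48*(0 + 3) - 4983 = -48*3 - 4983 = -8*18 - 4983 = -144 - 4983 = -5127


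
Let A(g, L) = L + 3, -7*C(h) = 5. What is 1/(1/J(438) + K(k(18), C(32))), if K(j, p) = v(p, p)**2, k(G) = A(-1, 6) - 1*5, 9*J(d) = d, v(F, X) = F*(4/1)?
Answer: 7154/58547 ≈ 0.12219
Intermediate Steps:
C(h) = -5/7 (C(h) = -1/7*5 = -5/7)
v(F, X) = 4*F (v(F, X) = F*(4*1) = F*4 = 4*F)
A(g, L) = 3 + L
J(d) = d/9
k(G) = 4 (k(G) = (3 + 6) - 1*5 = 9 - 5 = 4)
K(j, p) = 16*p**2 (K(j, p) = (4*p)**2 = 16*p**2)
1/(1/J(438) + K(k(18), C(32))) = 1/(1/((1/9)*438) + 16*(-5/7)**2) = 1/(1/(146/3) + 16*(25/49)) = 1/(3/146 + 400/49) = 1/(58547/7154) = 7154/58547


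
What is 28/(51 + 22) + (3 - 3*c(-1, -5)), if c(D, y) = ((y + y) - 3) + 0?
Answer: 3094/73 ≈ 42.384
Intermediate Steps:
c(D, y) = -3 + 2*y (c(D, y) = (2*y - 3) + 0 = (-3 + 2*y) + 0 = -3 + 2*y)
28/(51 + 22) + (3 - 3*c(-1, -5)) = 28/(51 + 22) + (3 - 3*(-3 + 2*(-5))) = 28/73 + (3 - 3*(-3 - 10)) = 28*(1/73) + (3 - 3*(-13)) = 28/73 + (3 + 39) = 28/73 + 42 = 3094/73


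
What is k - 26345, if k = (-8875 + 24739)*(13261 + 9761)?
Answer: 365194663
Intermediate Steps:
k = 365221008 (k = 15864*23022 = 365221008)
k - 26345 = 365221008 - 26345 = 365194663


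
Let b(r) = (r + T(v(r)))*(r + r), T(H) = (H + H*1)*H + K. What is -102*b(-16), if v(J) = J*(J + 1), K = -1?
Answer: 375957312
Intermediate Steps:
v(J) = J*(1 + J)
T(H) = -1 + 2*H² (T(H) = (H + H*1)*H - 1 = (H + H)*H - 1 = (2*H)*H - 1 = 2*H² - 1 = -1 + 2*H²)
b(r) = 2*r*(-1 + r + 2*r²*(1 + r)²) (b(r) = (r + (-1 + 2*(r*(1 + r))²))*(r + r) = (r + (-1 + 2*(r²*(1 + r)²)))*(2*r) = (r + (-1 + 2*r²*(1 + r)²))*(2*r) = (-1 + r + 2*r²*(1 + r)²)*(2*r) = 2*r*(-1 + r + 2*r²*(1 + r)²))
-102*b(-16) = -204*(-16)*(-1 - 16 + 2*(-16)²*(1 - 16)²) = -204*(-16)*(-1 - 16 + 2*256*(-15)²) = -204*(-16)*(-1 - 16 + 2*256*225) = -204*(-16)*(-1 - 16 + 115200) = -204*(-16)*115183 = -102*(-3685856) = 375957312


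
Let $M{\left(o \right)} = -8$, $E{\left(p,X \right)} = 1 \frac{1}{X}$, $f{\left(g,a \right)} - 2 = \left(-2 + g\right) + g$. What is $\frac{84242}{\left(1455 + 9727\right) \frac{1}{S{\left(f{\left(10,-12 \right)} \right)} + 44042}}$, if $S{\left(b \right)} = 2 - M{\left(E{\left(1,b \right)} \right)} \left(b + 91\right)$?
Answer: $\frac{1892580772}{5591} \approx 3.3851 \cdot 10^{5}$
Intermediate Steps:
$f{\left(g,a \right)} = 2 g$ ($f{\left(g,a \right)} = 2 + \left(\left(-2 + g\right) + g\right) = 2 + \left(-2 + 2 g\right) = 2 g$)
$E{\left(p,X \right)} = \frac{1}{X}$
$S{\left(b \right)} = 730 + 8 b$ ($S{\left(b \right)} = 2 - - 8 \left(b + 91\right) = 2 - - 8 \left(91 + b\right) = 2 - \left(-728 - 8 b\right) = 2 + \left(728 + 8 b\right) = 730 + 8 b$)
$\frac{84242}{\left(1455 + 9727\right) \frac{1}{S{\left(f{\left(10,-12 \right)} \right)} + 44042}} = \frac{84242}{\left(1455 + 9727\right) \frac{1}{\left(730 + 8 \cdot 2 \cdot 10\right) + 44042}} = \frac{84242}{11182 \frac{1}{\left(730 + 8 \cdot 20\right) + 44042}} = \frac{84242}{11182 \frac{1}{\left(730 + 160\right) + 44042}} = \frac{84242}{11182 \frac{1}{890 + 44042}} = \frac{84242}{11182 \cdot \frac{1}{44932}} = \frac{84242}{\frac{5591}{22466}} = 84242 \cdot \frac{22466}{5591} = \frac{1892580772}{5591}$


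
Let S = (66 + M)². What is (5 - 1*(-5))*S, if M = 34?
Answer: 100000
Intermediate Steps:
S = 10000 (S = (66 + 34)² = 100² = 10000)
(5 - 1*(-5))*S = (5 - 1*(-5))*10000 = (5 + 5)*10000 = 10*10000 = 100000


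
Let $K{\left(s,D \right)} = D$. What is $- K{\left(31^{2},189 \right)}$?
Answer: $-189$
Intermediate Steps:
$- K{\left(31^{2},189 \right)} = \left(-1\right) 189 = -189$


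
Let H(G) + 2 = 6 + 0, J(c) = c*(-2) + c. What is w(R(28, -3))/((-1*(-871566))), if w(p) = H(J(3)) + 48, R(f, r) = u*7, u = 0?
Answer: 26/435783 ≈ 5.9663e-5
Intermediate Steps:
J(c) = -c (J(c) = -2*c + c = -c)
H(G) = 4 (H(G) = -2 + (6 + 0) = -2 + 6 = 4)
R(f, r) = 0 (R(f, r) = 0*7 = 0)
w(p) = 52 (w(p) = 4 + 48 = 52)
w(R(28, -3))/((-1*(-871566))) = 52/((-1*(-871566))) = 52/871566 = 52*(1/871566) = 26/435783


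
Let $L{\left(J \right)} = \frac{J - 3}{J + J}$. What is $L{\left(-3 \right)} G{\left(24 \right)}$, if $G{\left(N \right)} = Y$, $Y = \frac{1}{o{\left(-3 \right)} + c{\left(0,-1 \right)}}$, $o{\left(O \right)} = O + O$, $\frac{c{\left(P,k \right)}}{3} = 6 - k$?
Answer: $\frac{1}{15} \approx 0.066667$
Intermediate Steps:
$L{\left(J \right)} = \frac{-3 + J}{2 J}$
$c{\left(P,k \right)} = 18 - 3 k$ ($c{\left(P,k \right)} = 3 \left(6 - k\right) = 18 - 3 k$)
$o{\left(O \right)} = 2 O$
$Y = \frac{1}{15}$ ($Y = \frac{1}{2 \left(-3\right) + \left(18 - -3\right)} = \frac{1}{-6 + \left(18 + 3\right)} = \frac{1}{-6 + 21} = \frac{1}{15} \approx 0.066667$)
$G{\left(N \right)} = \frac{1}{15}$
$L{\left(-3 \right)} G{\left(24 \right)} = \frac{-3 - 3}{2 \left(-3\right)} \frac{1}{15} = \frac{1}{2} \left(- \frac{1}{3}\right) \left(-6\right) \frac{1}{15} = 1 \cdot \frac{1}{15} = \frac{1}{15}$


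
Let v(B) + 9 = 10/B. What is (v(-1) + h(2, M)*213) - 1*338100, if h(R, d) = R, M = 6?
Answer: -337693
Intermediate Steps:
v(B) = -9 + 10/B
(v(-1) + h(2, M)*213) - 1*338100 = ((-9 + 10/(-1)) + 2*213) - 1*338100 = ((-9 + 10*(-1)) + 426) - 338100 = ((-9 - 10) + 426) - 338100 = (-19 + 426) - 338100 = 407 - 338100 = -337693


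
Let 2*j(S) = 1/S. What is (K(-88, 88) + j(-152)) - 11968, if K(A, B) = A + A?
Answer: -3691777/304 ≈ -12144.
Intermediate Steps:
j(S) = 1/(2*S)
K(A, B) = 2*A
(K(-88, 88) + j(-152)) - 11968 = (2*(-88) + (½)/(-152)) - 11968 = (-176 + (½)*(-1/152)) - 11968 = (-176 - 1/304) - 11968 = -53505/304 - 11968 = -3691777/304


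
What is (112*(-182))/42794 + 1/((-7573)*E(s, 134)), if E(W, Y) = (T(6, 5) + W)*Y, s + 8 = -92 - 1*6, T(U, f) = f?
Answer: -1044608451147/2193042335854 ≈ -0.47633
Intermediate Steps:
s = -106 (s = -8 + (-92 - 1*6) = -8 + (-92 - 6) = -8 - 98 = -106)
E(W, Y) = Y*(5 + W) (E(W, Y) = (5 + W)*Y = Y*(5 + W))
(112*(-182))/42794 + 1/((-7573)*E(s, 134)) = (112*(-182))/42794 + 1/((-7573)*((134*(5 - 106)))) = -20384*1/42794 - 1/(7573*(134*(-101))) = -10192/21397 - 1/7573/(-13534) = -10192/21397 - 1/7573*(-1/13534) = -10192/21397 + 1/102492982 = -1044608451147/2193042335854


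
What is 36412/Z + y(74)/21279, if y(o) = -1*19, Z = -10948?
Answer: -193754740/58240623 ≈ -3.3268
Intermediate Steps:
y(o) = -19
36412/Z + y(74)/21279 = 36412/(-10948) - 19/21279 = 36412*(-1/10948) - 19*1/21279 = -9103/2737 - 19/21279 = -193754740/58240623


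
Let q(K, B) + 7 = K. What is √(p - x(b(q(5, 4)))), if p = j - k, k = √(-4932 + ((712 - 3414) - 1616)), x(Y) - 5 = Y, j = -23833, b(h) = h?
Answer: √(-23836 - 5*I*√370) ≈ 0.3115 - 154.39*I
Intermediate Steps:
q(K, B) = -7 + K
x(Y) = 5 + Y
k = 5*I*√370 (k = √(-4932 + (-2702 - 1616)) = √(-4932 - 4318) = √(-9250) = 5*I*√370 ≈ 96.177*I)
p = -23833 - 5*I*√370 ≈ -23833.0 - 96.177*I
√(p - x(b(q(5, 4)))) = √((-23833 - 5*I*√370) - (5 + (-7 + 5))) = √((-23833 - 5*I*√370) - (5 - 2)) = √((-23833 - 5*I*√370) - 1*3) = √((-23833 - 5*I*√370) - 3) = √(-23836 - 5*I*√370)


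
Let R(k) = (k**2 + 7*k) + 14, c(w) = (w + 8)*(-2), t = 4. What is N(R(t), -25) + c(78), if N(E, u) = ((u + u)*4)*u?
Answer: 4828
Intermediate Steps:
c(w) = -16 - 2*w (c(w) = (8 + w)*(-2) = -16 - 2*w)
R(k) = 14 + k**2 + 7*k
N(E, u) = 8*u**2 (N(E, u) = ((2*u)*4)*u = (8*u)*u = 8*u**2)
N(R(t), -25) + c(78) = 8*(-25)**2 + (-16 - 2*78) = 8*625 + (-16 - 156) = 5000 - 172 = 4828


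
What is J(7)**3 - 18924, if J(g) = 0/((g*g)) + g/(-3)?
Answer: -511291/27 ≈ -18937.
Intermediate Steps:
J(g) = -g/3 (J(g) = 0/(g**2) + g*(-1/3) = 0/g**2 - g/3 = 0 - g/3 = -g/3)
J(7)**3 - 18924 = (-1/3*7)**3 - 18924 = (-7/3)**3 - 18924 = -343/27 - 18924 = -511291/27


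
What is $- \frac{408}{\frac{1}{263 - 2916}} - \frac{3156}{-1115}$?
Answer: $\frac{1206905916}{1115} \approx 1.0824 \cdot 10^{6}$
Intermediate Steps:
$- \frac{408}{\frac{1}{263 - 2916}} - \frac{3156}{-1115} = - \frac{408}{\frac{1}{-2653}} - - \frac{3156}{1115} = - \frac{408}{- \frac{1}{2653}} + \frac{3156}{1115} = \left(-408\right) \left(-2653\right) + \frac{3156}{1115} = 1082424 + \frac{3156}{1115} = \frac{1206905916}{1115}$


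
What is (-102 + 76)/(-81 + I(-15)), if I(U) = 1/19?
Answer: 247/769 ≈ 0.32120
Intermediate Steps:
I(U) = 1/19
(-102 + 76)/(-81 + I(-15)) = (-102 + 76)/(-81 + 1/19) = -26/(-1538/19) = -26*(-19/1538) = 247/769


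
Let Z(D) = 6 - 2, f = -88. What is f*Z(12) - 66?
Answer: -418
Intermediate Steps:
Z(D) = 4
f*Z(12) - 66 = -88*4 - 66 = -352 - 66 = -418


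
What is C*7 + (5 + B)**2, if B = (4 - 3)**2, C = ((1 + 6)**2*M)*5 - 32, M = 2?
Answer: 3242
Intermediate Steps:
C = 458 (C = ((1 + 6)**2*2)*5 - 32 = (7**2*2)*5 - 32 = (49*2)*5 - 32 = 98*5 - 32 = 490 - 32 = 458)
B = 1 (B = 1**2 = 1)
C*7 + (5 + B)**2 = 458*7 + (5 + 1)**2 = 3206 + 6**2 = 3206 + 36 = 3242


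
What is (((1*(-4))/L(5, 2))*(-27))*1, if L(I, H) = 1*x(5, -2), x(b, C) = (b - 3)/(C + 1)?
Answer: -54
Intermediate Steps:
x(b, C) = (-3 + b)/(1 + C)
L(I, H) = -2 (L(I, H) = 1*((-3 + 5)/(1 - 2)) = 1*(2/(-1)) = 1*(-1*2) = 1*(-2) = -2)
(((1*(-4))/L(5, 2))*(-27))*1 = (((1*(-4))/(-2))*(-27))*1 = (-4*(-½)*(-27))*1 = (2*(-27))*1 = -54*1 = -54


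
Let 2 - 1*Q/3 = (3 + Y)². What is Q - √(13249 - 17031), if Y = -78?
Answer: -16869 - I*√3782 ≈ -16869.0 - 61.498*I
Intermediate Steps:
Q = -16869 (Q = 6 - 3*(3 - 78)² = 6 - 3*(-75)² = 6 - 3*5625 = 6 - 16875 = -16869)
Q - √(13249 - 17031) = -16869 - √(13249 - 17031) = -16869 - √(-3782) = -16869 - I*√3782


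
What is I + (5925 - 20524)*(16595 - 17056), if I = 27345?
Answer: 6757484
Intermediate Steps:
I + (5925 - 20524)*(16595 - 17056) = 27345 + (5925 - 20524)*(16595 - 17056) = 27345 - 14599*(-461) = 27345 + 6730139 = 6757484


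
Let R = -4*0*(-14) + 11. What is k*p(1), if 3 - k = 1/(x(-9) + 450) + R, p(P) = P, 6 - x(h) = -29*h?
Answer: -1561/195 ≈ -8.0051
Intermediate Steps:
x(h) = 6 + 29*h (x(h) = 6 - (-29)*h = 6 + 29*h)
R = 11 (R = 0*(-14) + 11 = 0 + 11 = 11)
k = -1561/195 (k = 3 - (1/((6 + 29*(-9)) + 450) + 11) = 3 - (1/((6 - 261) + 450) + 11) = 3 - (1/(-255 + 450) + 11) = 3 - (1/195 + 11) = 3 - 1*2146/195 = 3 - 2146/195 = -1561/195 ≈ -8.0051)
k*p(1) = -1561/195*1 = -1561/195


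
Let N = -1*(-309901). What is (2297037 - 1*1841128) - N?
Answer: 146008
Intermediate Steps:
N = 309901
(2297037 - 1*1841128) - N = (2297037 - 1*1841128) - 1*309901 = (2297037 - 1841128) - 309901 = 455909 - 309901 = 146008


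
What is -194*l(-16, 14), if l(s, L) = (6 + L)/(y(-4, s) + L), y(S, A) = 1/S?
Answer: -3104/11 ≈ -282.18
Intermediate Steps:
l(s, L) = (6 + L)/(-¼ + L) (l(s, L) = (6 + L)/(1/(-4) + L) = (6 + L)/(-¼ + L))
-194*l(-16, 14) = -776*(6 + 14)/(-1 + 4*14) = -776*20/(-1 + 56) = -776*20/55 = -194*16/11 = -3104/11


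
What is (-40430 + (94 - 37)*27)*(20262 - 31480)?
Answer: 436279238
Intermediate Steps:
(-40430 + (94 - 37)*27)*(20262 - 31480) = (-40430 + 57*27)*(-11218) = (-40430 + 1539)*(-11218) = -38891*(-11218) = 436279238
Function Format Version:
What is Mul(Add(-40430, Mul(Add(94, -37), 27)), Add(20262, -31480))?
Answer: 436279238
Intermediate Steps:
Mul(Add(-40430, Mul(Add(94, -37), 27)), Add(20262, -31480)) = Mul(Add(-40430, Mul(57, 27)), -11218) = Mul(Add(-40430, 1539), -11218) = Mul(-38891, -11218) = 436279238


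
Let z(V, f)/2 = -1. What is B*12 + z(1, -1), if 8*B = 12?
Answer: 16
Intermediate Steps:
B = 3/2 (B = (⅛)*12 = 3/2 ≈ 1.5000)
z(V, f) = -2 (z(V, f) = 2*(-1) = -2)
B*12 + z(1, -1) = (3/2)*12 - 2 = 18 - 2 = 16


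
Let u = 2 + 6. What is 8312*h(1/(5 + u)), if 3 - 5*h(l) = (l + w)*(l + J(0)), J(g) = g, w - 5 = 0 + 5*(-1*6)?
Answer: 6907272/845 ≈ 8174.3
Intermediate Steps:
u = 8
w = -25 (w = 5 + (0 + 5*(-1*6)) = 5 + (0 + 5*(-6)) = 5 + (0 - 30) = 5 - 30 = -25)
h(l) = ⅗ - l*(-25 + l)/5 (h(l) = ⅗ - (l - 25)*(l + 0)/5 = ⅗ - (-25 + l)*l/5 = ⅗ - l*(-25 + l)/5)
8312*h(1/(5 + u)) = 8312*(⅗ + 5/(5 + 8) - 1/(5*(5 + 8)²)) = 8312*(⅗ + 5/13 - (1/13)²/5) = 8312*(⅗ + 5*(1/13) - (1/13)²/5) = 8312*(⅗ + 5/13 - ⅕*1/169) = 8312*(⅗ + 5/13 - 1/845) = 8312*(831/845) = 6907272/845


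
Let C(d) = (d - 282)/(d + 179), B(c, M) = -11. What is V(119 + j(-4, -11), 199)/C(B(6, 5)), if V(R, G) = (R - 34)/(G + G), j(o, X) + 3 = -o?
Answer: -7224/58307 ≈ -0.12390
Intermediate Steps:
j(o, X) = -3 - o
C(d) = (-282 + d)/(179 + d)
V(R, G) = (-34 + R)/(2*G) (V(R, G) = (-34 + R)/((2*G)) = (-34 + R)*(1/(2*G)) = (-34 + R)/(2*G))
V(119 + j(-4, -11), 199)/C(B(6, 5)) = ((1/2)*(-34 + (119 + (-3 - 1*(-4))))/199)/(((-282 - 11)/(179 - 11))) = ((1/2)*(1/199)*(-34 + (119 + (-3 + 4))))/((-293/168)) = ((1/2)*(1/199)*(-34 + (119 + 1)))/(((1/168)*(-293))) = ((1/2)*(1/199)*(-34 + 120))/(-293/168) = ((1/2)*(1/199)*86)*(-168/293) = (43/199)*(-168/293) = -7224/58307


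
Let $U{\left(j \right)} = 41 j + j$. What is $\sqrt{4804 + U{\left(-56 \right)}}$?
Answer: $2 \sqrt{613} \approx 49.518$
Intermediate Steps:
$U{\left(j \right)} = 42 j$
$\sqrt{4804 + U{\left(-56 \right)}} = \sqrt{4804 + 42 \left(-56\right)} = \sqrt{4804 - 2352} = \sqrt{2452} = 2 \sqrt{613}$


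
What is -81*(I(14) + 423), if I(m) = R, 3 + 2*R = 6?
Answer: -68769/2 ≈ -34385.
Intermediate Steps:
R = 3/2 (R = -3/2 + (½)*6 = -3/2 + 3 = 3/2 ≈ 1.5000)
I(m) = 3/2
-81*(I(14) + 423) = -81*(3/2 + 423) = -81*849/2 = -68769/2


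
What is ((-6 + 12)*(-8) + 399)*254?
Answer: 89154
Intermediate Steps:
((-6 + 12)*(-8) + 399)*254 = (6*(-8) + 399)*254 = (-48 + 399)*254 = 351*254 = 89154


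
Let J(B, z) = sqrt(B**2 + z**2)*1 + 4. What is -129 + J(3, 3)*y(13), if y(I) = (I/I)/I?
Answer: -1673/13 + 3*sqrt(2)/13 ≈ -128.37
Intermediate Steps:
y(I) = 1/I
J(B, z) = 4 + sqrt(B**2 + z**2) (J(B, z) = sqrt(B**2 + z**2) + 4 = 4 + sqrt(B**2 + z**2))
-129 + J(3, 3)*y(13) = -129 + (4 + sqrt(3**2 + 3**2))/13 = -129 + (4 + sqrt(9 + 9))*(1/13) = -129 + (4 + sqrt(18))*(1/13) = -129 + (4 + 3*sqrt(2))*(1/13) = -129 + (4/13 + 3*sqrt(2)/13) = -1673/13 + 3*sqrt(2)/13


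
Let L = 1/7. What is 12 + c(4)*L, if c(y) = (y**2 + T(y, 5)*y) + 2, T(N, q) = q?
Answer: 122/7 ≈ 17.429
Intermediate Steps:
c(y) = 2 + y**2 + 5*y (c(y) = (y**2 + 5*y) + 2 = 2 + y**2 + 5*y)
L = 1/7 ≈ 0.14286
12 + c(4)*L = 12 + (2 + 4**2 + 5*4)*(1/7) = 12 + (2 + 16 + 20)*(1/7) = 12 + 38*(1/7) = 12 + 38/7 = 122/7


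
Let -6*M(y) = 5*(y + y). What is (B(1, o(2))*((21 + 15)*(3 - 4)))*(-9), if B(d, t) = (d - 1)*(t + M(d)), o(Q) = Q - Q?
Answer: 0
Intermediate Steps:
M(y) = -5*y/3 (M(y) = -5*(y + y)/6 = -5*2*y/6 = -5*y/3)
o(Q) = 0
B(d, t) = (-1 + d)*(t - 5*d/3) (B(d, t) = (d - 1)*(t - 5*d/3) = (-1 + d)*(t - 5*d/3))
(B(1, o(2))*((21 + 15)*(3 - 4)))*(-9) = ((-1*0 - 5/3*1² + (5/3)*1 + 1*0)*((21 + 15)*(3 - 4)))*(-9) = ((0 - 5/3*1 + 5/3 + 0)*(36*(-1)))*(-9) = ((0 - 5/3 + 5/3 + 0)*(-36))*(-9) = (0*(-36))*(-9) = 0*(-9) = 0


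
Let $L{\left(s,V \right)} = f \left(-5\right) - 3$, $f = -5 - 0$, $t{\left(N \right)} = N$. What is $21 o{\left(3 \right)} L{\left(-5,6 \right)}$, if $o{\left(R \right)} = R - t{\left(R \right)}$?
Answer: $0$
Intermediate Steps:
$o{\left(R \right)} = 0$ ($o{\left(R \right)} = R - R = 0$)
$f = -5$ ($f = -5 + 0 = -5$)
$L{\left(s,V \right)} = 22$ ($L{\left(s,V \right)} = \left(-5\right) \left(-5\right) - 3 = 25 - 3 = 22$)
$21 o{\left(3 \right)} L{\left(-5,6 \right)} = 21 \cdot 0 \cdot 22 = 0 \cdot 22 = 0$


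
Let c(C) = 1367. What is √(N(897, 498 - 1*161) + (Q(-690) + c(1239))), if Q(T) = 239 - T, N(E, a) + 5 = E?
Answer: 2*√797 ≈ 56.462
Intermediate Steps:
N(E, a) = -5 + E
√(N(897, 498 - 1*161) + (Q(-690) + c(1239))) = √((-5 + 897) + ((239 - 1*(-690)) + 1367)) = √(892 + ((239 + 690) + 1367)) = √(892 + (929 + 1367)) = √(892 + 2296) = √3188 = 2*√797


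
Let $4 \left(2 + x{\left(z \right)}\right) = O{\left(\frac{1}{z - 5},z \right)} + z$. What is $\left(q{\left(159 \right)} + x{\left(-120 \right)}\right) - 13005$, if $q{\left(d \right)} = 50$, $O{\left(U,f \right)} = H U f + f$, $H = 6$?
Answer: $- \frac{325389}{25} \approx -13016.0$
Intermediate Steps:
$O{\left(U,f \right)} = f + 6 U f$ ($O{\left(U,f \right)} = 6 U f + f = f + 6 U f$)
$x{\left(z \right)} = -2 + \frac{z}{4} + \frac{z \left(1 + \frac{6}{-5 + z}\right)}{4}$ ($x{\left(z \right)} = -2 + \frac{z \left(1 + \frac{6}{z - 5}\right) + z}{4} = -2 + \frac{z \left(1 + \frac{6}{-5 + z}\right) + z}{4} = -2 + \frac{z + z \left(1 + \frac{6}{-5 + z}\right)}{4} = -2 + \left(\frac{z}{4} + \frac{z \left(1 + \frac{6}{-5 + z}\right)}{4}\right) = -2 + \frac{z}{4} + \frac{z \left(1 + \frac{6}{-5 + z}\right)}{4}$)
$\left(q{\left(159 \right)} + x{\left(-120 \right)}\right) - 13005 = \left(50 + \frac{20 + \left(-120\right)^{2} - -720}{2 \left(-5 - 120\right)}\right) - 13005 = \left(50 + \frac{20 + 14400 + 720}{2 \left(-125\right)}\right) - 13005 = \left(50 + \frac{1}{2} \left(- \frac{1}{125}\right) 15140\right) - 13005 = \left(50 - \frac{1514}{25}\right) - 13005 = - \frac{264}{25} - 13005 = - \frac{325389}{25}$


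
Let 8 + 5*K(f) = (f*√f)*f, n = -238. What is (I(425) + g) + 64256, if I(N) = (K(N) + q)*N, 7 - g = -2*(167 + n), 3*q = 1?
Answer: 190748/3 + 76765625*√17 ≈ 3.1658e+8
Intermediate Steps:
q = ⅓ (q = (⅓)*1 = ⅓ ≈ 0.33333)
g = -135 (g = 7 - (-2)*(167 - 238) = 7 - (-2)*(-71) = 7 - 1*142 = 7 - 142 = -135)
K(f) = -8/5 + f^(5/2)/5 (K(f) = -8/5 + ((f*√f)*f)/5 = -8/5 + (f^(3/2)*f)/5 = -8/5 + f^(5/2)/5)
I(N) = N*(-19/15 + N^(5/2)/5) (I(N) = ((-8/5 + N^(5/2)/5) + ⅓)*N = (-19/15 + N^(5/2)/5)*N = N*(-19/15 + N^(5/2)/5))
(I(425) + g) + 64256 = ((1/15)*425*(-19 + 3*425^(5/2)) - 135) + 64256 = ((1/15)*425*(-19 + 3*(903125*√17)) - 135) + 64256 = ((1/15)*425*(-19 + 2709375*√17) - 135) + 64256 = ((-1615/3 + 76765625*√17) - 135) + 64256 = (-2020/3 + 76765625*√17) + 64256 = 190748/3 + 76765625*√17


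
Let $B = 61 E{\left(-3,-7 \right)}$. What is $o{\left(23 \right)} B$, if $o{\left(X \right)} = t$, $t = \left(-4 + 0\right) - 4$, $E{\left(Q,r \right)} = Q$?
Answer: $1464$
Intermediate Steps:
$t = -8$ ($t = -4 - 4 = -8$)
$o{\left(X \right)} = -8$
$B = -183$ ($B = 61 \left(-3\right) = -183$)
$o{\left(23 \right)} B = \left(-8\right) \left(-183\right) = 1464$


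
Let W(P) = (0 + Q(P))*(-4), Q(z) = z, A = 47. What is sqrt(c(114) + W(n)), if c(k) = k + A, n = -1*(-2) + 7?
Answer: 5*sqrt(5) ≈ 11.180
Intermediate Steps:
n = 9 (n = 2 + 7 = 9)
W(P) = -4*P (W(P) = (0 + P)*(-4) = P*(-4) = -4*P)
c(k) = 47 + k (c(k) = k + 47 = 47 + k)
sqrt(c(114) + W(n)) = sqrt((47 + 114) - 4*9) = sqrt(161 - 36) = sqrt(125) = 5*sqrt(5)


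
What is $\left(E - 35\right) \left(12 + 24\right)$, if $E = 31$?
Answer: $-144$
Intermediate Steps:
$\left(E - 35\right) \left(12 + 24\right) = \left(31 - 35\right) \left(12 + 24\right) = \left(-4\right) 36 = -144$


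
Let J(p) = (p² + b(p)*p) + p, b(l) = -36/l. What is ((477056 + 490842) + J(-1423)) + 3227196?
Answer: 6218564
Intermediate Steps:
J(p) = -36 + p + p² (J(p) = (p² + (-36/p)*p) + p = (p² - 36) + p = (-36 + p²) + p = -36 + p + p²)
((477056 + 490842) + J(-1423)) + 3227196 = ((477056 + 490842) + (-36 - 1423*(1 - 1423))) + 3227196 = (967898 + (-36 - 1423*(-1422))) + 3227196 = (967898 + (-36 + 2023506)) + 3227196 = (967898 + 2023470) + 3227196 = 2991368 + 3227196 = 6218564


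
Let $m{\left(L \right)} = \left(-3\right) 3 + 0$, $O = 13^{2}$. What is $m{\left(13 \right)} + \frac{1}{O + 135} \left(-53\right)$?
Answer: $- \frac{2789}{304} \approx -9.1743$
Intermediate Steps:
$O = 169$
$m{\left(L \right)} = -9$ ($m{\left(L \right)} = -9 + 0 = -9$)
$m{\left(13 \right)} + \frac{1}{O + 135} \left(-53\right) = -9 + \frac{1}{169 + 135} \left(-53\right) = -9 + \frac{1}{304} \left(-53\right) = -9 - \frac{53}{304} = - \frac{2789}{304}$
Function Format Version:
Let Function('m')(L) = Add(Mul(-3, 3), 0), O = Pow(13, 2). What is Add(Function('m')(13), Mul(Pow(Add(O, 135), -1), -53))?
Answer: Rational(-2789, 304) ≈ -9.1743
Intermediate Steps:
O = 169
Function('m')(L) = -9 (Function('m')(L) = Add(-9, 0) = -9)
Add(Function('m')(13), Mul(Pow(Add(O, 135), -1), -53)) = Add(-9, Mul(Pow(Add(169, 135), -1), -53)) = Add(-9, Mul(Pow(304, -1), -53)) = Add(-9, Mul(Rational(1, 304), -53)) = Add(-9, Rational(-53, 304)) = Rational(-2789, 304)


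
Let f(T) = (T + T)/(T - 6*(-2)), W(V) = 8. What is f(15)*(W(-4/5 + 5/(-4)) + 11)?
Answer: 190/9 ≈ 21.111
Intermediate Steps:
f(T) = 2*T/(12 + T) (f(T) = (2*T)/(T + 12) = (2*T)/(12 + T) = 2*T/(12 + T))
f(15)*(W(-4/5 + 5/(-4)) + 11) = (2*15/(12 + 15))*(8 + 11) = (2*15/27)*19 = (2*15*(1/27))*19 = (10/9)*19 = 190/9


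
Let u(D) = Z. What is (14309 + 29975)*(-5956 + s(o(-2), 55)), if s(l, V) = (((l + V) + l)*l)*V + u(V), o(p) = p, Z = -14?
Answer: -512808720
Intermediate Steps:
u(D) = -14
s(l, V) = -14 + V*l*(V + 2*l) (s(l, V) = (((l + V) + l)*l)*V - 14 = (((V + l) + l)*l)*V - 14 = ((V + 2*l)*l)*V - 14 = (l*(V + 2*l))*V - 14 = V*l*(V + 2*l) - 14 = -14 + V*l*(V + 2*l))
(14309 + 29975)*(-5956 + s(o(-2), 55)) = (14309 + 29975)*(-5956 + (-14 - 2*55² + 2*55*(-2)²)) = 44284*(-5956 + (-14 - 2*3025 + 2*55*4)) = 44284*(-5956 + (-14 - 6050 + 440)) = 44284*(-5956 - 5624) = 44284*(-11580) = -512808720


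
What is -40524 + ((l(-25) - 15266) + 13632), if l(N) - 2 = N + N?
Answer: -42206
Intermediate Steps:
l(N) = 2 + 2*N (l(N) = 2 + (N + N) = 2 + 2*N)
-40524 + ((l(-25) - 15266) + 13632) = -40524 + (((2 + 2*(-25)) - 15266) + 13632) = -40524 + (((2 - 50) - 15266) + 13632) = -40524 + ((-48 - 15266) + 13632) = -40524 + (-15314 + 13632) = -40524 - 1682 = -42206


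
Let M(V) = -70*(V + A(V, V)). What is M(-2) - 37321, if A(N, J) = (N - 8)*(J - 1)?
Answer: -39281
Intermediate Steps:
A(N, J) = (-1 + J)*(-8 + N) (A(N, J) = (-8 + N)*(-1 + J) = (-1 + J)*(-8 + N))
M(V) = -560 - 70*V² + 560*V (M(V) = -70*(V + (8 - V - 8*V + V*V)) = -70*(V + (8 - V - 8*V + V²)) = -70*(V + (8 + V² - 9*V)) = -70*(8 + V² - 8*V) = -560 - 70*V² + 560*V)
M(-2) - 37321 = (-560 - 70*(-2)² + 560*(-2)) - 37321 = (-560 - 70*4 - 1120) - 37321 = (-560 - 280 - 1120) - 37321 = -1960 - 37321 = -39281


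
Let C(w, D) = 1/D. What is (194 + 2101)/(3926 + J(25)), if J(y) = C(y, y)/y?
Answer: 159375/272639 ≈ 0.58456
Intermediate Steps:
J(y) = y⁻² (J(y) = 1/(y*y) = y⁻²)
(194 + 2101)/(3926 + J(25)) = (194 + 2101)/(3926 + 25⁻²) = 2295/(3926 + 1/625) = 2295/(2453751/625) = 2295*(625/2453751) = 159375/272639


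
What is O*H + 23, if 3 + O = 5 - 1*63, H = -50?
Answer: 3073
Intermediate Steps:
O = -61 (O = -3 + (5 - 1*63) = -3 + (5 - 63) = -3 - 58 = -61)
O*H + 23 = -61*(-50) + 23 = 3050 + 23 = 3073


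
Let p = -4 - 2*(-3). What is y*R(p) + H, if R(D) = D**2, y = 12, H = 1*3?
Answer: 51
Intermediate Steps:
H = 3
p = 2 (p = -4 + 6 = 2)
y*R(p) + H = 12*2**2 + 3 = 12*4 + 3 = 48 + 3 = 51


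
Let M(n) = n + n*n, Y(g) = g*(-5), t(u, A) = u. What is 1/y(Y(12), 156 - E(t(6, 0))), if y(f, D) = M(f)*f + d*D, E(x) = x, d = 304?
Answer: -1/166800 ≈ -5.9952e-6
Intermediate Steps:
Y(g) = -5*g
M(n) = n + n**2
y(f, D) = 304*D + f**2*(1 + f) (y(f, D) = (f*(1 + f))*f + 304*D = f**2*(1 + f) + 304*D = 304*D + f**2*(1 + f))
1/y(Y(12), 156 - E(t(6, 0))) = 1/(304*(156 - 1*6) + (-5*12)**2*(1 - 5*12)) = 1/(304*(156 - 6) + (-60)**2*(1 - 60)) = 1/(304*150 + 3600*(-59)) = 1/(45600 - 212400) = 1/(-166800) = -1/166800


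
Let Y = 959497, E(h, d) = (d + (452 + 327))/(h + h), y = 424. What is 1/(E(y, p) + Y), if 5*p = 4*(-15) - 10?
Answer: 848/813654221 ≈ 1.0422e-6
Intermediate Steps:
p = -14 (p = (4*(-15) - 10)/5 = (-60 - 10)/5 = (⅕)*(-70) = -14)
E(h, d) = (779 + d)/(2*h) (E(h, d) = (d + 779)/((2*h)) = (779 + d)*(1/(2*h)) = (779 + d)/(2*h))
1/(E(y, p) + Y) = 1/((½)*(779 - 14)/424 + 959497) = 1/((½)*(1/424)*765 + 959497) = 1/(765/848 + 959497) = 1/(813654221/848) = 848/813654221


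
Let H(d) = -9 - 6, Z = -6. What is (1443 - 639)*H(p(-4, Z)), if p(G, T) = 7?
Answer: -12060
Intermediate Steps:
H(d) = -15
(1443 - 639)*H(p(-4, Z)) = (1443 - 639)*(-15) = 804*(-15) = -12060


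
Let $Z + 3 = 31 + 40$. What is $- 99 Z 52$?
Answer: $-350064$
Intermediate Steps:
$Z = 68$ ($Z = -3 + \left(31 + 40\right) = -3 + 71 = 68$)
$- 99 Z 52 = \left(-99\right) 68 \cdot 52 = \left(-6732\right) 52 = -350064$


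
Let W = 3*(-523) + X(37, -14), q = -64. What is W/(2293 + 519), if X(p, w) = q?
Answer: -1633/2812 ≈ -0.58073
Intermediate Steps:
X(p, w) = -64
W = -1633 (W = 3*(-523) - 64 = -1569 - 64 = -1633)
W/(2293 + 519) = -1633/(2293 + 519) = -1633/2812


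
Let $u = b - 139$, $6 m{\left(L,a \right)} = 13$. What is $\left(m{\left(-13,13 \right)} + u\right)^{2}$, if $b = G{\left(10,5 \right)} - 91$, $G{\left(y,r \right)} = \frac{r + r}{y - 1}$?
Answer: $\frac{16654561}{324} \approx 51403.0$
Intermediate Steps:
$G{\left(y,r \right)} = \frac{2 r}{-1 + y}$
$m{\left(L,a \right)} = \frac{13}{6}$ ($m{\left(L,a \right)} = \frac{1}{6} \cdot 13 = \frac{13}{6}$)
$b = - \frac{809}{9}$ ($b = 2 \cdot 5 \frac{1}{-1 + 10} - 91 = 2 \cdot 5 \cdot \frac{1}{9} - 91 = \frac{10}{9} - 91 = - \frac{809}{9} \approx -89.889$)
$u = - \frac{2060}{9}$ ($u = - \frac{809}{9} - 139 = - \frac{2060}{9} \approx -228.89$)
$\left(m{\left(-13,13 \right)} + u\right)^{2} = \left(\frac{13}{6} - \frac{2060}{9}\right)^{2} = \left(- \frac{4081}{18}\right)^{2} = \frac{16654561}{324}$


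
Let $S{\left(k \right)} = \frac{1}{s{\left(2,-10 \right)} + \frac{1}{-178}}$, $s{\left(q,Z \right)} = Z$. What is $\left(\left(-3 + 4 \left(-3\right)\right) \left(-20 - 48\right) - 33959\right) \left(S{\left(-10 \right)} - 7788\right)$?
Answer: $\frac{456883891034}{1781} \approx 2.5653 \cdot 10^{8}$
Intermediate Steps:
$S{\left(k \right)} = - \frac{178}{1781}$ ($S{\left(k \right)} = \frac{1}{-10 + \frac{1}{-178}} = \frac{1}{-10 - \frac{1}{178}} = \frac{1}{- \frac{1781}{178}} = - \frac{178}{1781}$)
$\left(\left(-3 + 4 \left(-3\right)\right) \left(-20 - 48\right) - 33959\right) \left(S{\left(-10 \right)} - 7788\right) = \left(\left(-3 + 4 \left(-3\right)\right) \left(-20 - 48\right) - 33959\right) \left(- \frac{178}{1781} - 7788\right) = \left(\left(-3 - 12\right) \left(-68\right) - 33959\right) \left(- \frac{13870606}{1781}\right) = \left(\left(-15\right) \left(-68\right) - 33959\right) \left(- \frac{13870606}{1781}\right) = \left(1020 - 33959\right) \left(- \frac{13870606}{1781}\right) = \left(-32939\right) \left(- \frac{13870606}{1781}\right) = \frac{456883891034}{1781}$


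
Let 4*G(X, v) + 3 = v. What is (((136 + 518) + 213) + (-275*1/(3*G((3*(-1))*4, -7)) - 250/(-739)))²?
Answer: 4016733464041/4915089 ≈ 8.1723e+5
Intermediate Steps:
G(X, v) = -¾ + v/4
(((136 + 518) + 213) + (-275*1/(3*G((3*(-1))*4, -7)) - 250/(-739)))² = (((136 + 518) + 213) + (-275*1/(3*(-¾ + (¼)*(-7))) - 250/(-739)))² = ((654 + 213) + (-275*1/(3*(-¾ - 7/4)) - 250*(-1/739)))² = (867 + (-275/(3*(-5/2)) + 250/739))² = (867 + (-275/(-15/2) + 250/739))² = (867 + (-275*(-2/15) + 250/739))² = (867 + (110/3 + 250/739))² = (867 + 82040/2217)² = (2004179/2217)² = 4016733464041/4915089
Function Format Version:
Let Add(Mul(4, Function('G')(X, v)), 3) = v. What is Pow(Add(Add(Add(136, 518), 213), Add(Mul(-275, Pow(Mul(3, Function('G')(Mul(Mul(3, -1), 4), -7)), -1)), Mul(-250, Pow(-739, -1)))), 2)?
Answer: Rational(4016733464041, 4915089) ≈ 8.1723e+5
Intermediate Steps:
Function('G')(X, v) = Add(Rational(-3, 4), Mul(Rational(1, 4), v))
Pow(Add(Add(Add(136, 518), 213), Add(Mul(-275, Pow(Mul(3, Function('G')(Mul(Mul(3, -1), 4), -7)), -1)), Mul(-250, Pow(-739, -1)))), 2) = Pow(Add(Add(Add(136, 518), 213), Add(Mul(-275, Pow(Mul(3, Add(Rational(-3, 4), Mul(Rational(1, 4), -7))), -1)), Mul(-250, Pow(-739, -1)))), 2) = Pow(Add(Add(654, 213), Add(Mul(-275, Pow(Mul(3, Add(Rational(-3, 4), Rational(-7, 4))), -1)), Mul(-250, Rational(-1, 739)))), 2) = Pow(Add(867, Add(Mul(-275, Pow(Mul(3, Rational(-5, 2)), -1)), Rational(250, 739))), 2) = Pow(Add(867, Add(Mul(-275, Pow(Rational(-15, 2), -1)), Rational(250, 739))), 2) = Pow(Add(867, Add(Mul(-275, Rational(-2, 15)), Rational(250, 739))), 2) = Pow(Add(867, Add(Rational(110, 3), Rational(250, 739))), 2) = Pow(Add(867, Rational(82040, 2217)), 2) = Pow(Rational(2004179, 2217), 2) = Rational(4016733464041, 4915089)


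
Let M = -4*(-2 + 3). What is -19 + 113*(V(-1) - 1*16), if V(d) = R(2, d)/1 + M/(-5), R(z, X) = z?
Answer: -7553/5 ≈ -1510.6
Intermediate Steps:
M = -4 (M = -4*1 = -4)
V(d) = 14/5 (V(d) = 2/1 - 4/(-5) = 2*1 - 4*(-⅕) = 2 + ⅘ = 14/5)
-19 + 113*(V(-1) - 1*16) = -19 + 113*(14/5 - 1*16) = -19 + 113*(14/5 - 16) = -19 + 113*(-66/5) = -19 - 7458/5 = -7553/5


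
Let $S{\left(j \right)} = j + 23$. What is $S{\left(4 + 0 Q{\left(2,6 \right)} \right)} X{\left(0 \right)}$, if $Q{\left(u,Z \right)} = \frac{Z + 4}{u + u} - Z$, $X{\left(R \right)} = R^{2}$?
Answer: $0$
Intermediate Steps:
$Q{\left(u,Z \right)} = - Z + \frac{4 + Z}{2 u}$ ($Q{\left(u,Z \right)} = \frac{4 + Z}{2 u} - Z = - Z + \frac{4 + Z}{2 u}$)
$S{\left(j \right)} = 23 + j$
$S{\left(4 + 0 Q{\left(2,6 \right)} \right)} X{\left(0 \right)} = \left(23 + \left(4 + 0 \frac{2 + \frac{1}{2} \cdot 6 - 6 \cdot 2}{2}\right)\right) 0^{2} = \left(23 + \left(4 + 0 \frac{2 + 3 - 12}{2}\right)\right) 0 = \left(23 + \left(4 + 0 \cdot \frac{1}{2} \left(-7\right)\right)\right) 0 = \left(23 + \left(4 + 0 \left(- \frac{7}{2}\right)\right)\right) 0 = \left(23 + \left(4 + 0\right)\right) 0 = \left(23 + 4\right) 0 = 27 \cdot 0 = 0$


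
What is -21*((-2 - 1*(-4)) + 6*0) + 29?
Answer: -13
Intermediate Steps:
-21*((-2 - 1*(-4)) + 6*0) + 29 = -21*((-2 + 4) + 0) + 29 = -21*(2 + 0) + 29 = -21*2 + 29 = -42 + 29 = -13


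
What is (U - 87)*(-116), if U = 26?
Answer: 7076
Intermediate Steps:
(U - 87)*(-116) = (26 - 87)*(-116) = -61*(-116) = 7076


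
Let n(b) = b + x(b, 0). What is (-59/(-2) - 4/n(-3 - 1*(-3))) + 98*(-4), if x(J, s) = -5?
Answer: -3617/10 ≈ -361.70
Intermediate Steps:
n(b) = -5 + b (n(b) = b - 5 = -5 + b)
(-59/(-2) - 4/n(-3 - 1*(-3))) + 98*(-4) = (-59/(-2) - 4/(-5 + (-3 - 1*(-3)))) + 98*(-4) = (-59*(-½) - 4/(-5 + (-3 + 3))) - 392 = (59/2 - 4/(-5 + 0)) - 392 = (59/2 - 4/(-5)) - 392 = (59/2 - 4*(-⅕)) - 392 = (59/2 + ⅘) - 392 = 303/10 - 392 = -3617/10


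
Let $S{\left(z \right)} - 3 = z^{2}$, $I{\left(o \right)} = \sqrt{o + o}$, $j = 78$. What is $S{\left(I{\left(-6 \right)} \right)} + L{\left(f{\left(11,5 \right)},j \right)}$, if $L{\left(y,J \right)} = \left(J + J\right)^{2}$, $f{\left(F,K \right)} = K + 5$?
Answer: $24327$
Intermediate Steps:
$f{\left(F,K \right)} = 5 + K$
$L{\left(y,J \right)} = 4 J^{2}$ ($L{\left(y,J \right)} = \left(2 J\right)^{2} = 4 J^{2}$)
$I{\left(o \right)} = \sqrt{2} \sqrt{o}$ ($I{\left(o \right)} = \sqrt{2 o} = \sqrt{2} \sqrt{o}$)
$S{\left(z \right)} = 3 + z^{2}$
$S{\left(I{\left(-6 \right)} \right)} + L{\left(f{\left(11,5 \right)},j \right)} = \left(3 + \left(\sqrt{2} \sqrt{-6}\right)^{2}\right) + 4 \cdot 78^{2} = \left(3 + \left(\sqrt{2} i \sqrt{6}\right)^{2}\right) + 4 \cdot 6084 = \left(3 + \left(2 i \sqrt{3}\right)^{2}\right) + 24336 = \left(3 - 12\right) + 24336 = -9 + 24336 = 24327$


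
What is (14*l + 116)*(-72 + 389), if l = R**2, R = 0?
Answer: 36772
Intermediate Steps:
l = 0 (l = 0**2 = 0)
(14*l + 116)*(-72 + 389) = (14*0 + 116)*(-72 + 389) = (0 + 116)*317 = 116*317 = 36772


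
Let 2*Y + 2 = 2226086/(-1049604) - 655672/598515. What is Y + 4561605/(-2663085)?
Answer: -53548256041428859/12392295939048260 ≈ -4.3211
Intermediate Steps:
Y = -182052738461/69800415340 (Y = -1 + (2226086/(-1049604) - 655672/598515)/2 = -1 + (2226086*(-1/1049604) - 655672*1/598515)/2 = -1 + (-1113043/524802 - 655672/598515)/2 = -1 + (1/2)*(-112252323121/34900207670) = -1 - 112252323121/69800415340 = -182052738461/69800415340 ≈ -2.6082)
Y + 4561605/(-2663085) = -182052738461/69800415340 + 4561605/(-2663085) = -182052738461/69800415340 + 4561605*(-1/2663085) = -182052738461/69800415340 - 304107/177539 = -53548256041428859/12392295939048260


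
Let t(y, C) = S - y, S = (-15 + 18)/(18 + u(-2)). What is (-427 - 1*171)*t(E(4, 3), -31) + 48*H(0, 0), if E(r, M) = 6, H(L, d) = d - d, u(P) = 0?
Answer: 10465/3 ≈ 3488.3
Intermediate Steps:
H(L, d) = 0
S = ⅙ (S = (-15 + 18)/(18 + 0) = 3/18 = 3*(1/18) = ⅙ ≈ 0.16667)
t(y, C) = ⅙ - y
(-427 - 1*171)*t(E(4, 3), -31) + 48*H(0, 0) = (-427 - 1*171)*(⅙ - 1*6) + 48*0 = (-427 - 171)*(⅙ - 6) + 0 = -598*(-35/6) + 0 = 10465/3 + 0 = 10465/3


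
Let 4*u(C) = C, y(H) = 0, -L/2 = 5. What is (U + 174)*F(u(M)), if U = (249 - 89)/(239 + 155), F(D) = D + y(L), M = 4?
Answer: 34358/197 ≈ 174.41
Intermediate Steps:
L = -10 (L = -2*5 = -10)
u(C) = C/4
F(D) = D (F(D) = D + 0 = D)
U = 80/197 (U = 160/394 = 160*(1/394) = 80/197 ≈ 0.40609)
(U + 174)*F(u(M)) = (80/197 + 174)*((1/4)*4) = (34358/197)*1 = 34358/197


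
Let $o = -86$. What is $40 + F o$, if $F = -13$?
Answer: $1158$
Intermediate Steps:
$40 + F o = 40 - -1118 = 40 + 1118 = 1158$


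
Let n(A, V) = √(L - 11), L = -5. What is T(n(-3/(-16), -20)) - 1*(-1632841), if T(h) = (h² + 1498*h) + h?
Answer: 1632825 + 5996*I ≈ 1.6328e+6 + 5996.0*I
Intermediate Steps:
n(A, V) = 4*I (n(A, V) = √(-5 - 11) = √(-16) = 4*I)
T(h) = h² + 1499*h
T(n(-3/(-16), -20)) - 1*(-1632841) = (4*I)*(1499 + 4*I) - 1*(-1632841) = 4*I*(1499 + 4*I) + 1632841 = 1632841 + 4*I*(1499 + 4*I)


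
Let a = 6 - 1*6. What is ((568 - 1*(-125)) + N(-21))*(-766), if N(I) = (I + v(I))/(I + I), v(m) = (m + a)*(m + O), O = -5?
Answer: -521263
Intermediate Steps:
a = 0 (a = 6 - 6 = 0)
v(m) = m*(-5 + m) (v(m) = (m + 0)*(m - 5) = m*(-5 + m))
N(I) = (I + I*(-5 + I))/(2*I) (N(I) = (I + I*(-5 + I))/(I + I) = (I + I*(-5 + I))/((2*I)) = (I + I*(-5 + I))*(1/(2*I)) = (I + I*(-5 + I))/(2*I))
((568 - 1*(-125)) + N(-21))*(-766) = ((568 - 1*(-125)) + (-2 + (1/2)*(-21)))*(-766) = ((568 + 125) + (-2 - 21/2))*(-766) = (693 - 25/2)*(-766) = (1361/2)*(-766) = -521263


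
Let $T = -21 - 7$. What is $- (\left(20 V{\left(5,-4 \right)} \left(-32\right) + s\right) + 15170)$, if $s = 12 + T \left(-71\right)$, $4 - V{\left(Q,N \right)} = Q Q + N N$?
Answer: $-40850$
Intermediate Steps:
$V{\left(Q,N \right)} = 4 - N^{2} - Q^{2}$ ($V{\left(Q,N \right)} = 4 - \left(Q Q + N N\right) = 4 - \left(Q^{2} + N^{2}\right) = 4 - \left(N^{2} + Q^{2}\right) = 4 - N^{2} - Q^{2}$)
$T = -28$
$s = 2000$ ($s = 12 - -1988 = 12 + 1988 = 2000$)
$- (\left(20 V{\left(5,-4 \right)} \left(-32\right) + s\right) + 15170) = - (\left(20 \left(4 - \left(-4\right)^{2} - 5^{2}\right) \left(-32\right) + 2000\right) + 15170) = - (\left(20 \left(4 - 16 - 25\right) \left(-32\right) + 2000\right) + 15170) = - (\left(20 \left(-37\right) \left(-32\right) + 2000\right) + 15170) = - (\left(\left(-740\right) \left(-32\right) + 2000\right) + 15170) = - (\left(23680 + 2000\right) + 15170) = - (25680 + 15170) = \left(-1\right) 40850 = -40850$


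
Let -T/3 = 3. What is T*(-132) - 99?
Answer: 1089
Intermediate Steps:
T = -9 (T = -3*3 = -9)
T*(-132) - 99 = -9*(-132) - 99 = 1188 - 99 = 1089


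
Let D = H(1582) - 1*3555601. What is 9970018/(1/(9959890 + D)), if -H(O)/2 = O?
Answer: 63819331470250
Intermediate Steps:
H(O) = -2*O
D = -3558765 (D = -2*1582 - 1*3555601 = -3164 - 3555601 = -3558765)
9970018/(1/(9959890 + D)) = 9970018/(1/(9959890 - 3558765)) = 9970018/(1/6401125) = 9970018*6401125 = 63819331470250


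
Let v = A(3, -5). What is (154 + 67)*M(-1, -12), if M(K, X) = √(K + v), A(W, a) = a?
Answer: 221*I*√6 ≈ 541.34*I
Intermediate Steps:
v = -5
M(K, X) = √(-5 + K) (M(K, X) = √(K - 5) = √(-5 + K))
(154 + 67)*M(-1, -12) = (154 + 67)*√(-5 - 1) = 221*√(-6) = 221*(I*√6) = 221*I*√6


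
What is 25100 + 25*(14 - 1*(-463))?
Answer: 37025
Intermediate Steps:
25100 + 25*(14 - 1*(-463)) = 25100 + 25*(14 + 463) = 25100 + 25*477 = 25100 + 11925 = 37025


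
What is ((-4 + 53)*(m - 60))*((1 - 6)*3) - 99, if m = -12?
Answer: 52821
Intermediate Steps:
((-4 + 53)*(m - 60))*((1 - 6)*3) - 99 = ((-4 + 53)*(-12 - 60))*((1 - 6)*3) - 99 = (49*(-72))*(-5*3) - 99 = -3528*(-15) - 99 = 52920 - 99 = 52821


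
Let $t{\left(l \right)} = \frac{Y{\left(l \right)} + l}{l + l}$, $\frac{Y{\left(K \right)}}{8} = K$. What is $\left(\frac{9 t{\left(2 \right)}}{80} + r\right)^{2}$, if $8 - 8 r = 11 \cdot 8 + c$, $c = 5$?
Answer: $\frac{2621161}{25600} \approx 102.39$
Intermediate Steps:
$Y{\left(K \right)} = 8 K$
$t{\left(l \right)} = \frac{9}{2}$ ($t{\left(l \right)} = \frac{8 l + l}{l + l} = \frac{9 l}{2 l} = 9 l \frac{1}{2 l} = \frac{9}{2}$)
$r = - \frac{85}{8}$ ($r = 1 - \frac{11 \cdot 8 + 5}{8} = 1 - \frac{88 + 5}{8} = 1 - \frac{93}{8} = - \frac{85}{8} \approx -10.625$)
$\left(\frac{9 t{\left(2 \right)}}{80} + r\right)^{2} = \left(\frac{9 \cdot \frac{9}{2}}{80} - \frac{85}{8}\right)^{2} = \left(\frac{81}{2} \cdot \frac{1}{80} - \frac{85}{8}\right)^{2} = \left(\frac{81}{160} - \frac{85}{8}\right)^{2} = \left(- \frac{1619}{160}\right)^{2} = \frac{2621161}{25600}$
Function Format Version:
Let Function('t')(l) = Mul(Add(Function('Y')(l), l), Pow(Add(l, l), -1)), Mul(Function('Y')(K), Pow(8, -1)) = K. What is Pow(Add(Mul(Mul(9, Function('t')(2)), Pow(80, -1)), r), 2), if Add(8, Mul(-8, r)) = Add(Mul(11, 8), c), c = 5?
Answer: Rational(2621161, 25600) ≈ 102.39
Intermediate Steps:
Function('Y')(K) = Mul(8, K)
Function('t')(l) = Rational(9, 2) (Function('t')(l) = Mul(Add(Mul(8, l), l), Pow(Add(l, l), -1)) = Mul(Mul(9, l), Pow(Mul(2, l), -1)) = Mul(Mul(9, l), Mul(Rational(1, 2), Pow(l, -1))) = Rational(9, 2))
r = Rational(-85, 8) (r = Add(1, Mul(Rational(-1, 8), Add(Mul(11, 8), 5))) = Add(1, Mul(Rational(-1, 8), Add(88, 5))) = Add(1, Mul(Rational(-1, 8), 93)) = Add(1, Rational(-93, 8)) = Rational(-85, 8) ≈ -10.625)
Pow(Add(Mul(Mul(9, Function('t')(2)), Pow(80, -1)), r), 2) = Pow(Add(Mul(Mul(9, Rational(9, 2)), Pow(80, -1)), Rational(-85, 8)), 2) = Pow(Add(Mul(Rational(81, 2), Rational(1, 80)), Rational(-85, 8)), 2) = Pow(Add(Rational(81, 160), Rational(-85, 8)), 2) = Pow(Rational(-1619, 160), 2) = Rational(2621161, 25600)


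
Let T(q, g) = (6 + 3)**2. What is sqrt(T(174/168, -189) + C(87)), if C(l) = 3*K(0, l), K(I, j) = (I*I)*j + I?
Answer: 9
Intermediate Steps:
K(I, j) = I + j*I**2 (K(I, j) = I**2*j + I = j*I**2 + I = I + j*I**2)
T(q, g) = 81 (T(q, g) = 9**2 = 81)
C(l) = 0 (C(l) = 3*(0*(1 + 0*l)) = 3*(0*(1 + 0)) = 3*(0*1) = 3*0 = 0)
sqrt(T(174/168, -189) + C(87)) = sqrt(81 + 0) = sqrt(81) = 9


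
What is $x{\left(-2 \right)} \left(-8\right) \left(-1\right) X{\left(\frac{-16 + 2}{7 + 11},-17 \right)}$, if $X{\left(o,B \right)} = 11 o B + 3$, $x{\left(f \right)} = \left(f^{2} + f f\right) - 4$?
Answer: $\frac{42752}{9} \approx 4750.2$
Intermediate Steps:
$x{\left(f \right)} = -4 + 2 f^{2}$ ($x{\left(f \right)} = \left(f^{2} + f^{2}\right) - 4 = 2 f^{2} - 4 = -4 + 2 f^{2}$)
$X{\left(o,B \right)} = 3 + 11 B o$ ($X{\left(o,B \right)} = 11 B o + 3 = 3 + 11 B o$)
$x{\left(-2 \right)} \left(-8\right) \left(-1\right) X{\left(\frac{-16 + 2}{7 + 11},-17 \right)} = \left(-4 + 2 \left(-2\right)^{2}\right) \left(-8\right) \left(-1\right) \left(3 + 11 \left(-17\right) \frac{-16 + 2}{7 + 11}\right) = \left(-4 + 2 \cdot 4\right) \left(-8\right) \left(-1\right) \left(3 + 11 \left(-17\right) \left(- \frac{14}{18}\right)\right) = \left(-4 + 8\right) \left(-8\right) \left(-1\right) \left(3 + 11 \left(-17\right) \left(\left(-14\right) \frac{1}{18}\right)\right) = 4 \left(-8\right) \left(-1\right) \left(3 + 11 \left(-17\right) \left(- \frac{7}{9}\right)\right) = \left(-32\right) \left(-1\right) \left(3 + \frac{1309}{9}\right) = 32 \cdot \frac{1336}{9} = \frac{42752}{9}$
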